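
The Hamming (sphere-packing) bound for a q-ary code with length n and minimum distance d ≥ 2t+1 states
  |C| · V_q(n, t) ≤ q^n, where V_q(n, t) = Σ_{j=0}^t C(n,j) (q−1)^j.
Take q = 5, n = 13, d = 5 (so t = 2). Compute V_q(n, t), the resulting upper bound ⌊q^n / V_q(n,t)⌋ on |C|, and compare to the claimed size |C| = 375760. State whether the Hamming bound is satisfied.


V_q(n, t) = 1301, q^n = 1220703125, Hamming bound = 938280, |C| = 375760 ≤ bound (satisfied).

Step 1: Compute V_q(n, t) = Σ_{j=0}^2 C(n, j) (q−1)^j.
  j = 0: C(13,0)·(4)^0 = 1·1 = 1.
  j = 1: C(13,1)·(4)^1 = 13·4 = 52.
  j = 2: C(13,2)·(4)^2 = 78·16 = 1248.
  V_q(n, t) = 1 + 52 + 1248 = 1301.
Step 2: q^n = 5^13 = 1220703125.
Step 3: Hamming bound ⌊q^n / V_q(n,t)⌋ = ⌊1220703125/1301⌋ = 938280.
Step 4: Compare |C| = 375760 to 938280: satisfied.
The claimed |C| lies below the Hamming bound.


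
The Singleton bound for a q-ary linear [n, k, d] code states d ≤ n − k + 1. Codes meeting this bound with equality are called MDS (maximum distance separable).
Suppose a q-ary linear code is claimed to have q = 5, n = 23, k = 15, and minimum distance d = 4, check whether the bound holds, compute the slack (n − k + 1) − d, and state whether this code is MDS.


Singleton RHS = n − k + 1 = 9, slack = 5, bound satisfied, not MDS.

Singleton bound: d ≤ n − k + 1.
Here n = 23, k = 15, so n − k + 1 = 9.
Given d = 4, check d ≤ 9: YES.
Slack = (n − k + 1) − d = 5.
The code is NOT MDS (slack = 5 > 0).
Description: the claimed parameters are [23, 15, 4]_5; such a code would be non-MDS.


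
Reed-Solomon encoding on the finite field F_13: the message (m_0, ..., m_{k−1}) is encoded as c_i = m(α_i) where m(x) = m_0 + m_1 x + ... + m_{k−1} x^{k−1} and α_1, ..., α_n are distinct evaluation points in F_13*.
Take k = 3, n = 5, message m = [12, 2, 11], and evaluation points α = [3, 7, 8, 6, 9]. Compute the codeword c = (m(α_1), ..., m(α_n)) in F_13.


c = [0, 6, 4, 4, 11]

Message polynomial: m(x) = 12 + 2·x + 11·x^2 (mod 13).
For each evaluation point α_i, compute m(α_i) mod 13:
  α_1 = 3: Horner steps 11 → 9 → 0, so m(3) = 0.
  α_2 = 7: Horner steps 11 → 1 → 6, so m(7) = 6.
  α_3 = 8: Horner steps 11 → 12 → 4, so m(8) = 4.
  α_4 = 6: Horner steps 11 → 3 → 4, so m(6) = 4.
  α_5 = 9: Horner steps 11 → 10 → 11, so m(9) = 11.
Codeword c = [0, 6, 4, 4, 11] ∈ F_13^5.


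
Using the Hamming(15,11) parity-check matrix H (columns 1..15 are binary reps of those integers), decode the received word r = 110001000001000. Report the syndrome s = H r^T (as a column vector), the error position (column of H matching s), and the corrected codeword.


s = (1, 0, 0, 1)^T, error position = 9, corrected codeword c = 110001001001000

Compute s = H r^T mod 2 one row at a time:
  s_1 = 0 + 0 + 0 + 0 + 1 + 0 + 0 + 0 = 1 ≡ 1 (mod 2).
  s_2 = 0 + 0 + 1 + 0 + 1 + 0 + 0 + 0 = 2 ≡ 0 (mod 2).
  s_3 = 1 + 0 + 1 + 0 + 0 + 0 + 0 + 0 = 2 ≡ 0 (mod 2).
  s_4 = 1 + 0 + 0 + 0 + 0 + 0 + 0 + 0 = 1 ≡ 1 (mod 2).
s = (1, 0, 0, 1)^T — this equals column 9 of H (binary 1001), so error is at position 9.
Correct: flip bit 9 of r = 110001000001000 to get c = 110001001001000.


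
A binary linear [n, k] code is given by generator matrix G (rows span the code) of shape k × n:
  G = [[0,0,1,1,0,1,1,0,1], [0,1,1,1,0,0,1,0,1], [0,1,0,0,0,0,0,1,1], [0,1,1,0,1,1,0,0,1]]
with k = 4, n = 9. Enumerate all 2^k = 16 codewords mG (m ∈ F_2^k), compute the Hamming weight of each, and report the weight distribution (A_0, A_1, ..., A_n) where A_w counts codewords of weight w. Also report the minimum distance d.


Weight distribution: A_0 = 1, A_2 = 1, A_3 = 3, A_4 = 5, A_5 = 4, A_6 = 1, A_7 = 1. Minimum distance d = 2.

Enumerate all 2^4 = 16 messages m ∈ F_2^4.
For each, compute codeword c = mG in F_2^9, then tally its weight.
  m = 0000 → c = 000000000, weight = 0.
  m = 1000 → c = 001101101, weight = 5.
  m = 0100 → c = 011100101, weight = 5.
  m = 1100 → c = 010001000, weight = 2.
  m = 0010 → c = 010000011, weight = 3.
  m = 1010 → c = 011101110, weight = 6.
  m = 0110 → c = 001100110, weight = 4.
  m = 1110 → c = 000001011, weight = 3.
  m = 0001 → c = 011011001, weight = 5.
  m = 1001 → c = 010110100, weight = 4.
  m = 0101 → c = 000111100, weight = 4.
  m = 1101 → c = 001010001, weight = 3.
  m = 0011 → c = 001011010, weight = 4.
  m = 1011 → c = 000110111, weight = 5.
  m = 0111 → c = 010111111, weight = 7.
  m = 1111 → c = 011010010, weight = 4.
Tally weights:
  weight 0: 1 codewords.
  weight 2: 1 codewords.
  weight 3: 3 codewords.
  weight 4: 5 codewords.
  weight 5: 4 codewords.
  weight 6: 1 codewords.
  weight 7: 1 codewords.
Minimum distance d = smallest w > 0 with A_w > 0 = 2.
Sanity: Σ A_w = 16 = 2^4 = 16 ✓.


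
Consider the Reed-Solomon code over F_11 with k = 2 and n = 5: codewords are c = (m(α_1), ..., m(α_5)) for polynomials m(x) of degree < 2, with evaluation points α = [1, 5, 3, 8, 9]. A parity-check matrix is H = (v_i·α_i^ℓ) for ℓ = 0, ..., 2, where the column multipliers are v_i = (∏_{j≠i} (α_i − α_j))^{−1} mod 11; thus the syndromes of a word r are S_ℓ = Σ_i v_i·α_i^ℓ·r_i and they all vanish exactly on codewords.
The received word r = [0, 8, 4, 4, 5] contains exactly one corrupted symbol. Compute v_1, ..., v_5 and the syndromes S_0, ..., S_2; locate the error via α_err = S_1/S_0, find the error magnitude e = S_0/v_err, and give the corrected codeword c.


S = (9, 6, 4), error at position 4, error magnitude e = 1, c = [0, 8, 4, 3, 5].

Step 1: column multipliers v_i = (∏_{j≠i}(α_i − α_j))^{−1} mod 11.
  i = 1 (α = 1): (1−5)(1−3)(1−8)(1−9) = (−4)·(−2)·(−7)·(−8) = 448 ≡ 8, so v_1 = 8^{−1} = 7 (mod 11).
  i = 2 (α = 5): (5−1)(5−3)(5−8)(5−9) = 4·2·(−3)·(−4) = 96 ≡ 8, so v_2 = 8^{−1} = 7 (mod 11).
  i = 3 (α = 3): (3−1)(3−5)(3−8)(3−9) = 2·(−2)·(−5)·(−6) = −120 ≡ 1, so v_3 = 1^{−1} = 1 (mod 11).
  i = 4 (α = 8): (8−1)(8−5)(8−3)(8−9) = 7·3·5·(−1) = −105 ≡ 5, so v_4 = 5^{−1} = 9 (mod 11).
  i = 5 (α = 9): (9−1)(9−5)(9−3)(9−8) = 8·4·6·1 = 192 ≡ 5, so v_5 = 5^{−1} = 9 (mod 11).
  v = [7, 7, 1, 9, 9].
Step 2: syndromes of r = [0, 8, 4, 4, 5] (all sums mod 11).
  S_0 = Σ v_i r_i = 7·0 + 7·8 + 1·4 + 9·4 + 9·5 = 141 ≡ 9.
  S_1 = Σ v_i α_i r_i = 7·1·0 + 7·5·8 + 1·3·4 + 9·8·4 + 9·9·5 = 985 ≡ 6.
  α_i^2 mod 11 = [1, 3, 9, 9, 4].
  S_2 = Σ v_i α_i^2 r_i = 7·1·0 + 7·3·8 + 1·9·4 + 9·9·4 + 9·4·5 = 708 ≡ 4.
  S = (9, 6, 4) ≠ 0, so r is not a codeword (an error is present).
Step 3: locate the error. For a single error e at position i, S_ℓ = v_i·e·α_i^ℓ, so α_err = S_1/S_0.
  S_0^{−1} = 9^{−1} = 5 (mod 11), so α_err = 6·5 = 30 ≡ 8 = α_4. Error position i = 4.
  Consistency check: S_2/S_1 = 4·2 = 8 ≡ 8 = α_err ✓ (single-error assumption holds).
Step 4: error magnitude e = S_0/v_4 = S_0·∏_{j≠4}(α_4 − α_j) = 9·5 = 45 ≡ 1 (mod 11).
Step 5: correct position 4: c_4 = r_4 − e = 4 − 1 ≡ 3 (mod 11). Hence c = [0, 8, 4, 3, 5].
  Check: interpolating c through the α_i gives m(x) = 9 + 2·x (degree < 2) with m(α_i) = c_i for every i, so c is indeed a codeword.


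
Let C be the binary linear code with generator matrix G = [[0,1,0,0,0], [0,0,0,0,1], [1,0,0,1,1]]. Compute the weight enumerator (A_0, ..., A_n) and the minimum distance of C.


Weight distribution: A_0 = 1, A_1 = 2, A_2 = 2, A_3 = 2, A_4 = 1. Minimum distance d = 1.

Enumerate all 2^3 = 8 messages m ∈ F_2^3.
For each, compute codeword c = mG in F_2^5, then tally its weight.
  m = 000 → c = 00000, weight = 0.
  m = 100 → c = 01000, weight = 1.
  m = 010 → c = 00001, weight = 1.
  m = 110 → c = 01001, weight = 2.
  m = 001 → c = 10011, weight = 3.
  m = 101 → c = 11011, weight = 4.
  m = 011 → c = 10010, weight = 2.
  m = 111 → c = 11010, weight = 3.
Tally weights:
  weight 0: 1 codewords.
  weight 1: 2 codewords.
  weight 2: 2 codewords.
  weight 3: 2 codewords.
  weight 4: 1 codewords.
Minimum distance d = smallest w > 0 with A_w > 0 = 1.
Sanity: Σ A_w = 8 = 2^3 = 8 ✓.


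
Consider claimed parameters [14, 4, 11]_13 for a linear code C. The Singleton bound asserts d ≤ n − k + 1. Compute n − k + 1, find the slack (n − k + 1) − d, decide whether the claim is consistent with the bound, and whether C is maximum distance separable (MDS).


Singleton RHS = n − k + 1 = 11, slack = 0, bound satisfied, MDS.

Singleton bound: d ≤ n − k + 1.
Here n = 14, k = 4, so n − k + 1 = 11.
Given d = 11, check d ≤ 11: YES.
Slack = (n − k + 1) − d = 0.
The code is MDS (slack = 0).
Description: the claimed parameters are [14, 4, 11]_13; such a code would be MDS (meets Singleton bound).


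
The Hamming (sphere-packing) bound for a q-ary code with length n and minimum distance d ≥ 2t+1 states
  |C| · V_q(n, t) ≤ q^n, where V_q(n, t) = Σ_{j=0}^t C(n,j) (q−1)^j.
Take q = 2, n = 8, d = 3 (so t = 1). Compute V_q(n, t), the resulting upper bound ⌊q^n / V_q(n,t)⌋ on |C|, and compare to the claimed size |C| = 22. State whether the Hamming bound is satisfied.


V_q(n, t) = 9, q^n = 256, Hamming bound = 28, |C| = 22 ≤ bound (satisfied).

Step 1: Compute V_q(n, t) = Σ_{j=0}^1 C(n, j) (q−1)^j.
  j = 0: C(8,0)·(1)^0 = 1·1 = 1.
  j = 1: C(8,1)·(1)^1 = 8·1 = 8.
  V_q(n, t) = 1 + 8 = 9.
Step 2: q^n = 2^8 = 256.
Step 3: Hamming bound ⌊q^n / V_q(n,t)⌋ = ⌊256/9⌋ = 28.
Step 4: Compare |C| = 22 to 28: satisfied.
The claimed |C| lies below the Hamming bound.


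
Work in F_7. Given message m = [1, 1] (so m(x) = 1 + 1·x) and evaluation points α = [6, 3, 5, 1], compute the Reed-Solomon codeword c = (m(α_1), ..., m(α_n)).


c = [0, 4, 6, 2]

Message polynomial: m(x) = 1 + 1·x (mod 7).
For each evaluation point α_i, compute m(α_i) mod 7:
  α_1 = 6: Horner steps 1 → 0, so m(6) = 0.
  α_2 = 3: Horner steps 1 → 4, so m(3) = 4.
  α_3 = 5: Horner steps 1 → 6, so m(5) = 6.
  α_4 = 1: Horner steps 1 → 2, so m(1) = 2.
Codeword c = [0, 4, 6, 2] ∈ F_7^4.


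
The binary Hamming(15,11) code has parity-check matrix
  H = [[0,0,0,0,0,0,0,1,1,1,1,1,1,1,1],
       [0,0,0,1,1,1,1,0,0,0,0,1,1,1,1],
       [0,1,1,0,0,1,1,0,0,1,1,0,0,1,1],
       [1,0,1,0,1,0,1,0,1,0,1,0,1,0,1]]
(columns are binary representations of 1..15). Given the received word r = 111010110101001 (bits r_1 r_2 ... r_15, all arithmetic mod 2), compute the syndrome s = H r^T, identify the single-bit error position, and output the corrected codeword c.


s = (0, 0, 1, 1)^T, error position = 3, corrected codeword c = 110010110101001

Compute s = H r^T mod 2 one row at a time:
  s_1 = 1 + 0 + 1 + 0 + 1 + 0 + 0 + 1 = 4 ≡ 0 (mod 2).
  s_2 = 0 + 1 + 0 + 1 + 1 + 0 + 0 + 1 = 4 ≡ 0 (mod 2).
  s_3 = 1 + 1 + 0 + 1 + 1 + 0 + 0 + 1 = 5 ≡ 1 (mod 2).
  s_4 = 1 + 1 + 1 + 1 + 0 + 0 + 0 + 1 = 5 ≡ 1 (mod 2).
s = (0, 0, 1, 1)^T — this equals column 3 of H (binary 0011), so error is at position 3.
Correct: flip bit 3 of r = 111010110101001 to get c = 110010110101001.


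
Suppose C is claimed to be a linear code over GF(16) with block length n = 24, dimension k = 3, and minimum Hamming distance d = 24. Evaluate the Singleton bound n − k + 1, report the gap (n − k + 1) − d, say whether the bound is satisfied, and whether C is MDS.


Singleton RHS = n − k + 1 = 22, slack = -2, bound violated (no such code; not MDS).

Singleton bound: d ≤ n − k + 1.
Here n = 24, k = 3, so n − k + 1 = 22.
Given d = 24, check d ≤ 22: NO.
Slack = (n − k + 1) − d = -2.
The slack is negative: d = 24 exceeds n − k + 1 = 22 by 2, so the Singleton bound is violated and no linear [24, 3, 24]_16 code can exist. In particular it is not MDS (MDS requires d = n − k + 1 exactly).
Description: the claimed parameters are [24, 3, 24]_16; such a code would be impossible (violates the Singleton bound).


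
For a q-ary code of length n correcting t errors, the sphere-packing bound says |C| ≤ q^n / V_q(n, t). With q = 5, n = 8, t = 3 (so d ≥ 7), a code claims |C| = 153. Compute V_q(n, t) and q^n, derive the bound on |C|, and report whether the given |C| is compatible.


V_q(n, t) = 4065, q^n = 390625, Hamming bound = 96, |C| = 153 > bound (violated).

Step 1: Compute V_q(n, t) = Σ_{j=0}^3 C(n, j) (q−1)^j.
  j = 0: C(8,0)·(4)^0 = 1·1 = 1.
  j = 1: C(8,1)·(4)^1 = 8·4 = 32.
  j = 2: C(8,2)·(4)^2 = 28·16 = 448.
  j = 3: C(8,3)·(4)^3 = 56·64 = 3584.
  V_q(n, t) = 1 + 32 + 448 + 3584 = 4065.
Step 2: q^n = 5^8 = 390625.
Step 3: Hamming bound ⌊q^n / V_q(n,t)⌋ = ⌊390625/4065⌋ = 96.
Step 4: Compare |C| = 153 to 96: violated.
The claimed |C| lies above the Hamming bound, so no 5-ary code of length 8 with d ≥ 7 can have 153 codewords.


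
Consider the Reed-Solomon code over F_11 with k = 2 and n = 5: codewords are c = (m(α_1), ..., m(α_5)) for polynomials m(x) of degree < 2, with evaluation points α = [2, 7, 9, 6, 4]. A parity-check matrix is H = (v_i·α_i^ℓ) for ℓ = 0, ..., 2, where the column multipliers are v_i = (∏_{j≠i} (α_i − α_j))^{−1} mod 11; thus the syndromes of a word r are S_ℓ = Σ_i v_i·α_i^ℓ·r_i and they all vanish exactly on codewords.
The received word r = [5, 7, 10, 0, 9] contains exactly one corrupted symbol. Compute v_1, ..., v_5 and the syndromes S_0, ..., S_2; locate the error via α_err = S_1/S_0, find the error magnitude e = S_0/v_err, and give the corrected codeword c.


S = (2, 8, 10), error at position 5, error magnitude e = 1, c = [5, 7, 10, 0, 8].

Step 1: column multipliers v_i = (∏_{j≠i}(α_i − α_j))^{−1} mod 11.
  i = 1 (α = 2): (2−7)(2−9)(2−6)(2−4) = (−5)·(−7)·(−4)·(−2) = 280 ≡ 5, so v_1 = 5^{−1} = 9 (mod 11).
  i = 2 (α = 7): (7−2)(7−9)(7−6)(7−4) = 5·(−2)·1·3 = −30 ≡ 3, so v_2 = 3^{−1} = 4 (mod 11).
  i = 3 (α = 9): (9−2)(9−7)(9−6)(9−4) = 7·2·3·5 = 210 ≡ 1, so v_3 = 1^{−1} = 1 (mod 11).
  i = 4 (α = 6): (6−2)(6−7)(6−9)(6−4) = 4·(−1)·(−3)·2 = 24 ≡ 2, so v_4 = 2^{−1} = 6 (mod 11).
  i = 5 (α = 4): (4−2)(4−7)(4−9)(4−6) = 2·(−3)·(−5)·(−2) = −60 ≡ 6, so v_5 = 6^{−1} = 2 (mod 11).
  v = [9, 4, 1, 6, 2].
Step 2: syndromes of r = [5, 7, 10, 0, 9] (all sums mod 11).
  S_0 = Σ v_i r_i = 9·5 + 4·7 + 1·10 + 6·0 + 2·9 = 101 ≡ 2.
  S_1 = Σ v_i α_i r_i = 9·2·5 + 4·7·7 + 1·9·10 + 6·6·0 + 2·4·9 = 448 ≡ 8.
  α_i^2 mod 11 = [4, 5, 4, 3, 5].
  S_2 = Σ v_i α_i^2 r_i = 9·4·5 + 4·5·7 + 1·4·10 + 6·3·0 + 2·5·9 = 450 ≡ 10.
  S = (2, 8, 10) ≠ 0, so r is not a codeword (an error is present).
Step 3: locate the error. For a single error e at position i, S_ℓ = v_i·e·α_i^ℓ, so α_err = S_1/S_0.
  S_0^{−1} = 2^{−1} = 6 (mod 11), so α_err = 8·6 = 48 ≡ 4 = α_5. Error position i = 5.
  Consistency check: S_2/S_1 = 10·7 = 70 ≡ 4 = α_err ✓ (single-error assumption holds).
Step 4: error magnitude e = S_0/v_5 = S_0·∏_{j≠5}(α_5 − α_j) = 2·6 = 12 ≡ 1 (mod 11).
Step 5: correct position 5: c_5 = r_5 − e = 9 − 1 ≡ 8 (mod 11). Hence c = [5, 7, 10, 0, 8].
  Check: interpolating c through the α_i gives m(x) = 2 + 7·x (degree < 2) with m(α_i) = c_i for every i, so c is indeed a codeword.


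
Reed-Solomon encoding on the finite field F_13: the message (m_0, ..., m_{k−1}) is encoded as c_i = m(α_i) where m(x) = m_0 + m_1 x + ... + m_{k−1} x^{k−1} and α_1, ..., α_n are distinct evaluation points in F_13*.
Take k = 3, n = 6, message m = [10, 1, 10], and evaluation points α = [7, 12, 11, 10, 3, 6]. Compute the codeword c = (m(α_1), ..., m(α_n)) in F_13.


c = [0, 6, 9, 6, 12, 12]

Message polynomial: m(x) = 10 + 1·x + 10·x^2 (mod 13).
For each evaluation point α_i, compute m(α_i) mod 13:
  α_1 = 7: Horner steps 10 → 6 → 0, so m(7) = 0.
  α_2 = 12: Horner steps 10 → 4 → 6, so m(12) = 6.
  α_3 = 11: Horner steps 10 → 7 → 9, so m(11) = 9.
  α_4 = 10: Horner steps 10 → 10 → 6, so m(10) = 6.
  α_5 = 3: Horner steps 10 → 5 → 12, so m(3) = 12.
  α_6 = 6: Horner steps 10 → 9 → 12, so m(6) = 12.
Codeword c = [0, 6, 9, 6, 12, 12] ∈ F_13^6.


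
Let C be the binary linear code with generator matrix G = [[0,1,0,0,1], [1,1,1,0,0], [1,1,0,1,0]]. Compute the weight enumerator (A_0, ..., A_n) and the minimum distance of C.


Weight distribution: A_0 = 1, A_2 = 2, A_3 = 4, A_4 = 1. Minimum distance d = 2.

Enumerate all 2^3 = 8 messages m ∈ F_2^3.
For each, compute codeword c = mG in F_2^5, then tally its weight.
  m = 000 → c = 00000, weight = 0.
  m = 100 → c = 01001, weight = 2.
  m = 010 → c = 11100, weight = 3.
  m = 110 → c = 10101, weight = 3.
  m = 001 → c = 11010, weight = 3.
  m = 101 → c = 10011, weight = 3.
  m = 011 → c = 00110, weight = 2.
  m = 111 → c = 01111, weight = 4.
Tally weights:
  weight 0: 1 codewords.
  weight 2: 2 codewords.
  weight 3: 4 codewords.
  weight 4: 1 codewords.
Minimum distance d = smallest w > 0 with A_w > 0 = 2.
Sanity: Σ A_w = 8 = 2^3 = 8 ✓.


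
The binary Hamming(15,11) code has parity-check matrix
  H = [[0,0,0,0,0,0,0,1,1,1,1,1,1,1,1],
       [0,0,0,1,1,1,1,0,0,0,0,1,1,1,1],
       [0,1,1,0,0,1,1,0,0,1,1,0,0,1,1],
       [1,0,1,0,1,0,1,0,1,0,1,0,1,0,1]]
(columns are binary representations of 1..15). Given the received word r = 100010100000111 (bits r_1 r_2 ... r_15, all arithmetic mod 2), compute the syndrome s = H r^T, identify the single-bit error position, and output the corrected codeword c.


s = (1, 1, 1, 1)^T, error position = 15, corrected codeword c = 100010100000110

Compute s = H r^T mod 2 one row at a time:
  s_1 = 0 + 0 + 0 + 0 + 0 + 1 + 1 + 1 = 3 ≡ 1 (mod 2).
  s_2 = 0 + 1 + 0 + 1 + 0 + 1 + 1 + 1 = 5 ≡ 1 (mod 2).
  s_3 = 0 + 0 + 0 + 1 + 0 + 0 + 1 + 1 = 3 ≡ 1 (mod 2).
  s_4 = 1 + 0 + 1 + 1 + 0 + 0 + 1 + 1 = 5 ≡ 1 (mod 2).
s = (1, 1, 1, 1)^T — this equals column 15 of H (binary 1111), so error is at position 15.
Correct: flip bit 15 of r = 100010100000111 to get c = 100010100000110.


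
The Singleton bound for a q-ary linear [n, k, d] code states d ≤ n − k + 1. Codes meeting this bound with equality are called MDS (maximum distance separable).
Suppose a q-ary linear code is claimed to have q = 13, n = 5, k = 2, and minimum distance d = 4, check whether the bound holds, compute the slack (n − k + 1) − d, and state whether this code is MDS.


Singleton RHS = n − k + 1 = 4, slack = 0, bound satisfied, MDS.

Singleton bound: d ≤ n − k + 1.
Here n = 5, k = 2, so n − k + 1 = 4.
Given d = 4, check d ≤ 4: YES.
Slack = (n − k + 1) − d = 0.
The code is MDS (slack = 0).
Description: the claimed parameters are [5, 2, 4]_13; such a code would be MDS (meets Singleton bound).


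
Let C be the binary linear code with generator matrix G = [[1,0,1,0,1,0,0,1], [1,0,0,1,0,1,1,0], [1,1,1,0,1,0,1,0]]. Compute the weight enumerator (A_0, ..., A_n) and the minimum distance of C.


Weight distribution: A_0 = 1, A_3 = 1, A_4 = 2, A_5 = 3, A_6 = 1. Minimum distance d = 3.

Enumerate all 2^3 = 8 messages m ∈ F_2^3.
For each, compute codeword c = mG in F_2^8, then tally its weight.
  m = 000 → c = 00000000, weight = 0.
  m = 100 → c = 10101001, weight = 4.
  m = 010 → c = 10010110, weight = 4.
  m = 110 → c = 00111111, weight = 6.
  m = 001 → c = 11101010, weight = 5.
  m = 101 → c = 01000011, weight = 3.
  m = 011 → c = 01111100, weight = 5.
  m = 111 → c = 11010101, weight = 5.
Tally weights:
  weight 0: 1 codewords.
  weight 3: 1 codewords.
  weight 4: 2 codewords.
  weight 5: 3 codewords.
  weight 6: 1 codewords.
Minimum distance d = smallest w > 0 with A_w > 0 = 3.
Sanity: Σ A_w = 8 = 2^3 = 8 ✓.


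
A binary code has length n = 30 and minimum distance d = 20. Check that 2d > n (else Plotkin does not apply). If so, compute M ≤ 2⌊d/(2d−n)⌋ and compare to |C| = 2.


Plotkin bound M ≤ 4; given |C| = 2 ≤ bound (satisfied).

Check applicability: 2d = 40, n = 30.
2d − n = 10 > 0, so Plotkin applies.
Compute d/(2d−n) = 20/10 ≈ 2.0000.
⌊d/(2d−n)⌋ = 2.
Plotkin bound: M ≤ 2·2 = 4.
Given |C| = 2, check: satisfied.
This |C| is below the Plotkin bound.


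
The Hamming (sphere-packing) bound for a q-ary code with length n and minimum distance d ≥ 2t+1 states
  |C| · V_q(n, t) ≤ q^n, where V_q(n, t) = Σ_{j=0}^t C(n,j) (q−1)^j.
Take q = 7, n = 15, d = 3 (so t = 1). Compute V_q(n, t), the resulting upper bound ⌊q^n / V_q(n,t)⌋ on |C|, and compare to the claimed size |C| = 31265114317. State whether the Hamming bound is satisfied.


V_q(n, t) = 91, q^n = 4747561509943, Hamming bound = 52171005603, |C| = 31265114317 ≤ bound (satisfied).

Step 1: Compute V_q(n, t) = Σ_{j=0}^1 C(n, j) (q−1)^j.
  j = 0: C(15,0)·(6)^0 = 1·1 = 1.
  j = 1: C(15,1)·(6)^1 = 15·6 = 90.
  V_q(n, t) = 1 + 90 = 91.
Step 2: q^n = 7^15 = 4747561509943.
Step 3: Hamming bound ⌊q^n / V_q(n,t)⌋ = ⌊4747561509943/91⌋ = 52171005603.
Step 4: Compare |C| = 31265114317 to 52171005603: satisfied.
The claimed |C| lies below the Hamming bound.


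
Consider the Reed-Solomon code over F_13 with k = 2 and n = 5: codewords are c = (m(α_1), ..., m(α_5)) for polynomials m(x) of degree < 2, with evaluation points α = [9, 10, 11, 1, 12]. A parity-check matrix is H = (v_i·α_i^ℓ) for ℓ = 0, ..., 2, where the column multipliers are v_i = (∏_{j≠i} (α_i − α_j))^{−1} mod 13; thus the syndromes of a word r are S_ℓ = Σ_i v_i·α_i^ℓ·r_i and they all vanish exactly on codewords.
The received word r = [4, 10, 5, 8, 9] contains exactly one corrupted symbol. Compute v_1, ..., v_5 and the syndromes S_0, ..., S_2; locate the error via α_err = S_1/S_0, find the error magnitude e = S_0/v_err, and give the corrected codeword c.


S = (9, 8, 10), error at position 3, error magnitude e = 2, c = [4, 10, 3, 8, 9].

Step 1: column multipliers v_i = (∏_{j≠i}(α_i − α_j))^{−1} mod 13.
  i = 1 (α = 9): (9−10)(9−11)(9−1)(9−12) = (−1)·(−2)·8·(−3) = −48 ≡ 4, so v_1 = 4^{−1} = 10 (mod 13).
  i = 2 (α = 10): (10−9)(10−11)(10−1)(10−12) = 1·(−1)·9·(−2) = 18 ≡ 5, so v_2 = 5^{−1} = 8 (mod 13).
  i = 3 (α = 11): (11−9)(11−10)(11−1)(11−12) = 2·1·10·(−1) = −20 ≡ 6, so v_3 = 6^{−1} = 11 (mod 13).
  i = 4 (α = 1): (1−9)(1−10)(1−11)(1−12) = (−8)·(−9)·(−10)·(−11) = 7920 ≡ 3, so v_4 = 3^{−1} = 9 (mod 13).
  i = 5 (α = 12): (12−9)(12−10)(12−11)(12−1) = 3·2·1·11 = 66 ≡ 1, so v_5 = 1^{−1} = 1 (mod 13).
  v = [10, 8, 11, 9, 1].
Step 2: syndromes of r = [4, 10, 5, 8, 9] (all sums mod 13).
  S_0 = Σ v_i r_i = 10·4 + 8·10 + 11·5 + 9·8 + 1·9 = 256 ≡ 9.
  S_1 = Σ v_i α_i r_i = 10·9·4 + 8·10·10 + 11·11·5 + 9·1·8 + 1·12·9 = 1945 ≡ 8.
  α_i^2 mod 13 = [3, 9, 4, 1, 1].
  S_2 = Σ v_i α_i^2 r_i = 10·3·4 + 8·9·10 + 11·4·5 + 9·1·8 + 1·1·9 = 1141 ≡ 10.
  S = (9, 8, 10) ≠ 0, so r is not a codeword (an error is present).
Step 3: locate the error. For a single error e at position i, S_ℓ = v_i·e·α_i^ℓ, so α_err = S_1/S_0.
  S_0^{−1} = 9^{−1} = 3 (mod 13), so α_err = 8·3 = 24 ≡ 11 = α_3. Error position i = 3.
  Consistency check: S_2/S_1 = 10·5 = 50 ≡ 11 = α_err ✓ (single-error assumption holds).
Step 4: error magnitude e = S_0/v_3 = S_0·∏_{j≠3}(α_3 − α_j) = 9·6 = 54 ≡ 2 (mod 13).
Step 5: correct position 3: c_3 = r_3 − e = 5 − 2 ≡ 3 (mod 13). Hence c = [4, 10, 3, 8, 9].
  Check: interpolating c through the α_i gives m(x) = 2 + 6·x (degree < 2) with m(α_i) = c_i for every i, so c is indeed a codeword.


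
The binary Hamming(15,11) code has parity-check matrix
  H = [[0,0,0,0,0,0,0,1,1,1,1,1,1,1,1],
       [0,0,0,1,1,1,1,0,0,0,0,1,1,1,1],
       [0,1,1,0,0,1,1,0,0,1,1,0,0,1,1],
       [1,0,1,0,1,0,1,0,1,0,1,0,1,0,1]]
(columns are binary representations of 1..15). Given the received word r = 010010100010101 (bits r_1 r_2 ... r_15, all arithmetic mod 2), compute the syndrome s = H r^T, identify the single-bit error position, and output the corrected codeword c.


s = (1, 0, 0, 1)^T, error position = 9, corrected codeword c = 010010101010101

Compute s = H r^T mod 2 one row at a time:
  s_1 = 0 + 0 + 0 + 1 + 0 + 1 + 0 + 1 = 3 ≡ 1 (mod 2).
  s_2 = 0 + 1 + 0 + 1 + 0 + 1 + 0 + 1 = 4 ≡ 0 (mod 2).
  s_3 = 1 + 0 + 0 + 1 + 0 + 1 + 0 + 1 = 4 ≡ 0 (mod 2).
  s_4 = 0 + 0 + 1 + 1 + 0 + 1 + 1 + 1 = 5 ≡ 1 (mod 2).
s = (1, 0, 0, 1)^T — this equals column 9 of H (binary 1001), so error is at position 9.
Correct: flip bit 9 of r = 010010100010101 to get c = 010010101010101.


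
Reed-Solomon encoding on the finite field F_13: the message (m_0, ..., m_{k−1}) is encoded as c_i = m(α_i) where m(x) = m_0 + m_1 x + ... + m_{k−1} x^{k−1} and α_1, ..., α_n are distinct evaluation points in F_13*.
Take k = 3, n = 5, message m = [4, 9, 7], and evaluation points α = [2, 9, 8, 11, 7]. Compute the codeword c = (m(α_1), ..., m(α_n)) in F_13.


c = [11, 2, 4, 1, 7]

Message polynomial: m(x) = 4 + 9·x + 7·x^2 (mod 13).
For each evaluation point α_i, compute m(α_i) mod 13:
  α_1 = 2: Horner steps 7 → 10 → 11, so m(2) = 11.
  α_2 = 9: Horner steps 7 → 7 → 2, so m(9) = 2.
  α_3 = 8: Horner steps 7 → 0 → 4, so m(8) = 4.
  α_4 = 11: Horner steps 7 → 8 → 1, so m(11) = 1.
  α_5 = 7: Horner steps 7 → 6 → 7, so m(7) = 7.
Codeword c = [11, 2, 4, 1, 7] ∈ F_13^5.


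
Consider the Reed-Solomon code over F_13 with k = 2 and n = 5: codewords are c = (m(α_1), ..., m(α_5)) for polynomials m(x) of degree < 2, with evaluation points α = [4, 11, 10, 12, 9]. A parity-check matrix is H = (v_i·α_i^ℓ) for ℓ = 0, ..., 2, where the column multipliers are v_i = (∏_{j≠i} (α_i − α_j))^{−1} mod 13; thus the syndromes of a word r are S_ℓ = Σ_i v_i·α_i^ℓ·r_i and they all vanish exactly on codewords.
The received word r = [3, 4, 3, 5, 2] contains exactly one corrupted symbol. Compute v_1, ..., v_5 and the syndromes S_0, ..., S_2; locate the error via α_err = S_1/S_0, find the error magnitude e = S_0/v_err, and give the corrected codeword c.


S = (2, 8, 6), error at position 1, error magnitude e = 6, c = [10, 4, 3, 5, 2].

Step 1: column multipliers v_i = (∏_{j≠i}(α_i − α_j))^{−1} mod 13.
  i = 1 (α = 4): (4−11)(4−10)(4−12)(4−9) = (−7)·(−6)·(−8)·(−5) = 1680 ≡ 3, so v_1 = 3^{−1} = 9 (mod 13).
  i = 2 (α = 11): (11−4)(11−10)(11−12)(11−9) = 7·1·(−1)·2 = −14 ≡ 12, so v_2 = 12^{−1} = 12 (mod 13).
  i = 3 (α = 10): (10−4)(10−11)(10−12)(10−9) = 6·(−1)·(−2)·1 = 12 ≡ 12, so v_3 = 12^{−1} = 12 (mod 13).
  i = 4 (α = 12): (12−4)(12−11)(12−10)(12−9) = 8·1·2·3 = 48 ≡ 9, so v_4 = 9^{−1} = 3 (mod 13).
  i = 5 (α = 9): (9−4)(9−11)(9−10)(9−12) = 5·(−2)·(−1)·(−3) = −30 ≡ 9, so v_5 = 9^{−1} = 3 (mod 13).
  v = [9, 12, 12, 3, 3].
Step 2: syndromes of r = [3, 4, 3, 5, 2] (all sums mod 13).
  S_0 = Σ v_i r_i = 9·3 + 12·4 + 12·3 + 3·5 + 3·2 = 132 ≡ 2.
  S_1 = Σ v_i α_i r_i = 9·4·3 + 12·11·4 + 12·10·3 + 3·12·5 + 3·9·2 = 1230 ≡ 8.
  α_i^2 mod 13 = [3, 4, 9, 1, 3].
  S_2 = Σ v_i α_i^2 r_i = 9·3·3 + 12·4·4 + 12·9·3 + 3·1·5 + 3·3·2 = 630 ≡ 6.
  S = (2, 8, 6) ≠ 0, so r is not a codeword (an error is present).
Step 3: locate the error. For a single error e at position i, S_ℓ = v_i·e·α_i^ℓ, so α_err = S_1/S_0.
  S_0^{−1} = 2^{−1} = 7 (mod 13), so α_err = 8·7 = 56 ≡ 4 = α_1. Error position i = 1.
  Consistency check: S_2/S_1 = 6·5 = 30 ≡ 4 = α_err ✓ (single-error assumption holds).
Step 4: error magnitude e = S_0/v_1 = S_0·∏_{j≠1}(α_1 − α_j) = 2·3 = 6 ≡ 6 (mod 13).
Step 5: correct position 1: c_1 = r_1 − e = 3 − 6 ≡ 10 (mod 13). Hence c = [10, 4, 3, 5, 2].
  Check: interpolating c through the α_i gives m(x) = 6 + 1·x (degree < 2) with m(α_i) = c_i for every i, so c is indeed a codeword.


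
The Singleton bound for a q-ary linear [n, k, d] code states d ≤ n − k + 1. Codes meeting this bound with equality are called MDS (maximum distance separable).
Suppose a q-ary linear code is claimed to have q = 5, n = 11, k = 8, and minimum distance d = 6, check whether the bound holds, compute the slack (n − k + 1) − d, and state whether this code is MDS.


Singleton RHS = n − k + 1 = 4, slack = -2, bound violated (no such code; not MDS).

Singleton bound: d ≤ n − k + 1.
Here n = 11, k = 8, so n − k + 1 = 4.
Given d = 6, check d ≤ 4: NO.
Slack = (n − k + 1) − d = -2.
The slack is negative: d = 6 exceeds n − k + 1 = 4 by 2, so the Singleton bound is violated and no linear [11, 8, 6]_5 code can exist. In particular it is not MDS (MDS requires d = n − k + 1 exactly).
Description: the claimed parameters are [11, 8, 6]_5; such a code would be impossible (violates the Singleton bound).


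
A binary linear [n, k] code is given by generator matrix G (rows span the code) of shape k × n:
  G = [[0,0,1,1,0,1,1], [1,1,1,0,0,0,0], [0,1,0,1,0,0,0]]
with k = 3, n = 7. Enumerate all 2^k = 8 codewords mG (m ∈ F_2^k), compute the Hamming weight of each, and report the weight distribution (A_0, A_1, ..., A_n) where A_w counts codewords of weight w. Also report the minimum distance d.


Weight distribution: A_0 = 1, A_2 = 1, A_3 = 3, A_4 = 2, A_5 = 1. Minimum distance d = 2.

Enumerate all 2^3 = 8 messages m ∈ F_2^3.
For each, compute codeword c = mG in F_2^7, then tally its weight.
  m = 000 → c = 0000000, weight = 0.
  m = 100 → c = 0011011, weight = 4.
  m = 010 → c = 1110000, weight = 3.
  m = 110 → c = 1101011, weight = 5.
  m = 001 → c = 0101000, weight = 2.
  m = 101 → c = 0110011, weight = 4.
  m = 011 → c = 1011000, weight = 3.
  m = 111 → c = 1000011, weight = 3.
Tally weights:
  weight 0: 1 codewords.
  weight 2: 1 codewords.
  weight 3: 3 codewords.
  weight 4: 2 codewords.
  weight 5: 1 codewords.
Minimum distance d = smallest w > 0 with A_w > 0 = 2.
Sanity: Σ A_w = 8 = 2^3 = 8 ✓.


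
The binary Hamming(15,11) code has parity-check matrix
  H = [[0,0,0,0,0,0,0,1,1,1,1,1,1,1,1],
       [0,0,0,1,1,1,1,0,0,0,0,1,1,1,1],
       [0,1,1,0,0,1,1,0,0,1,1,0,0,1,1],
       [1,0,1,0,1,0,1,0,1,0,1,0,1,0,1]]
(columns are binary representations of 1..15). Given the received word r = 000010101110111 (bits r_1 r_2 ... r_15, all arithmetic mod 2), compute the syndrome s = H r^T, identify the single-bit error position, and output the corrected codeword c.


s = (0, 1, 1, 0)^T, error position = 6, corrected codeword c = 000011101110111

Compute s = H r^T mod 2 one row at a time:
  s_1 = 0 + 1 + 1 + 1 + 0 + 1 + 1 + 1 = 6 ≡ 0 (mod 2).
  s_2 = 0 + 1 + 0 + 1 + 0 + 1 + 1 + 1 = 5 ≡ 1 (mod 2).
  s_3 = 0 + 0 + 0 + 1 + 1 + 1 + 1 + 1 = 5 ≡ 1 (mod 2).
  s_4 = 0 + 0 + 1 + 1 + 1 + 1 + 1 + 1 = 6 ≡ 0 (mod 2).
s = (0, 1, 1, 0)^T — this equals column 6 of H (binary 0110), so error is at position 6.
Correct: flip bit 6 of r = 000010101110111 to get c = 000011101110111.


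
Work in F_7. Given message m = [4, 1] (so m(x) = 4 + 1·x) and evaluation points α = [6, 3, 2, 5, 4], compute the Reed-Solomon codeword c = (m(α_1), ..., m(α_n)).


c = [3, 0, 6, 2, 1]

Message polynomial: m(x) = 4 + 1·x (mod 7).
For each evaluation point α_i, compute m(α_i) mod 7:
  α_1 = 6: Horner steps 1 → 3, so m(6) = 3.
  α_2 = 3: Horner steps 1 → 0, so m(3) = 0.
  α_3 = 2: Horner steps 1 → 6, so m(2) = 6.
  α_4 = 5: Horner steps 1 → 2, so m(5) = 2.
  α_5 = 4: Horner steps 1 → 1, so m(4) = 1.
Codeword c = [3, 0, 6, 2, 1] ∈ F_7^5.


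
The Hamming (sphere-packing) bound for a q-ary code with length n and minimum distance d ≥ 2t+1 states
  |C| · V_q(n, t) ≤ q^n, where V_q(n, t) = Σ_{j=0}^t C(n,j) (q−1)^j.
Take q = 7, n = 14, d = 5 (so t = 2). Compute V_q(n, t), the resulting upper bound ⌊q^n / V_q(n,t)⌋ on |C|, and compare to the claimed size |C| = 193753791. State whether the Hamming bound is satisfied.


V_q(n, t) = 3361, q^n = 678223072849, Hamming bound = 201792047, |C| = 193753791 ≤ bound (satisfied).

Step 1: Compute V_q(n, t) = Σ_{j=0}^2 C(n, j) (q−1)^j.
  j = 0: C(14,0)·(6)^0 = 1·1 = 1.
  j = 1: C(14,1)·(6)^1 = 14·6 = 84.
  j = 2: C(14,2)·(6)^2 = 91·36 = 3276.
  V_q(n, t) = 1 + 84 + 3276 = 3361.
Step 2: q^n = 7^14 = 678223072849.
Step 3: Hamming bound ⌊q^n / V_q(n,t)⌋ = ⌊678223072849/3361⌋ = 201792047.
Step 4: Compare |C| = 193753791 to 201792047: satisfied.
The claimed |C| lies below the Hamming bound.


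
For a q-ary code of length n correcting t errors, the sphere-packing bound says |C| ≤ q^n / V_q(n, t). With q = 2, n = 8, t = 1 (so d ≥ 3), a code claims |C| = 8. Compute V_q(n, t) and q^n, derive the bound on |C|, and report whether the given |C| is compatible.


V_q(n, t) = 9, q^n = 256, Hamming bound = 28, |C| = 8 ≤ bound (satisfied).

Step 1: Compute V_q(n, t) = Σ_{j=0}^1 C(n, j) (q−1)^j.
  j = 0: C(8,0)·(1)^0 = 1·1 = 1.
  j = 1: C(8,1)·(1)^1 = 8·1 = 8.
  V_q(n, t) = 1 + 8 = 9.
Step 2: q^n = 2^8 = 256.
Step 3: Hamming bound ⌊q^n / V_q(n,t)⌋ = ⌊256/9⌋ = 28.
Step 4: Compare |C| = 8 to 28: satisfied.
The claimed |C| lies below the Hamming bound.


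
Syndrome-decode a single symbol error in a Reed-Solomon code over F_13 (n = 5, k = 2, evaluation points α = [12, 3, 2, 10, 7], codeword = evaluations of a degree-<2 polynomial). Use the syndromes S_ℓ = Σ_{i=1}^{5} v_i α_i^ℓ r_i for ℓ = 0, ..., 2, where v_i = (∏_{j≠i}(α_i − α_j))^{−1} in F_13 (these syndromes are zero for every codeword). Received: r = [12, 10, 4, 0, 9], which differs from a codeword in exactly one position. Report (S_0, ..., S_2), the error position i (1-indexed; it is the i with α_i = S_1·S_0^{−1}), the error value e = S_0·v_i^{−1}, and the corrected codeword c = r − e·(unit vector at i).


S = (1, 7, 10), error at position 5, error magnitude e = 1, c = [12, 10, 4, 0, 8].

Step 1: column multipliers v_i = (∏_{j≠i}(α_i − α_j))^{−1} mod 13.
  i = 1 (α = 12): (12−3)(12−2)(12−10)(12−7) = 9·10·2·5 = 900 ≡ 3, so v_1 = 3^{−1} = 9 (mod 13).
  i = 2 (α = 3): (3−12)(3−2)(3−10)(3−7) = (−9)·1·(−7)·(−4) = −252 ≡ 8, so v_2 = 8^{−1} = 5 (mod 13).
  i = 3 (α = 2): (2−12)(2−3)(2−10)(2−7) = (−10)·(−1)·(−8)·(−5) = 400 ≡ 10, so v_3 = 10^{−1} = 4 (mod 13).
  i = 4 (α = 10): (10−12)(10−3)(10−2)(10−7) = (−2)·7·8·3 = −336 ≡ 2, so v_4 = 2^{−1} = 7 (mod 13).
  i = 5 (α = 7): (7−12)(7−3)(7−2)(7−10) = (−5)·4·5·(−3) = 300 ≡ 1, so v_5 = 1^{−1} = 1 (mod 13).
  v = [9, 5, 4, 7, 1].
Step 2: syndromes of r = [12, 10, 4, 0, 9] (all sums mod 13).
  S_0 = Σ v_i r_i = 9·12 + 5·10 + 4·4 + 7·0 + 1·9 = 183 ≡ 1.
  S_1 = Σ v_i α_i r_i = 9·12·12 + 5·3·10 + 4·2·4 + 7·10·0 + 1·7·9 = 1541 ≡ 7.
  α_i^2 mod 13 = [1, 9, 4, 9, 10].
  S_2 = Σ v_i α_i^2 r_i = 9·1·12 + 5·9·10 + 4·4·4 + 7·9·0 + 1·10·9 = 712 ≡ 10.
  S = (1, 7, 10) ≠ 0, so r is not a codeword (an error is present).
Step 3: locate the error. For a single error e at position i, S_ℓ = v_i·e·α_i^ℓ, so α_err = S_1/S_0.
  S_0^{−1} = 1^{−1} = 1 (mod 13), so α_err = 7·1 = 7 ≡ 7 = α_5. Error position i = 5.
  Consistency check: S_2/S_1 = 10·2 = 20 ≡ 7 = α_err ✓ (single-error assumption holds).
Step 4: error magnitude e = S_0/v_5 = S_0·∏_{j≠5}(α_5 − α_j) = 1·1 = 1 ≡ 1 (mod 13).
Step 5: correct position 5: c_5 = r_5 − e = 9 − 1 ≡ 8 (mod 13). Hence c = [12, 10, 4, 0, 8].
  Check: interpolating c through the α_i gives m(x) = 5 + 6·x (degree < 2) with m(α_i) = c_i for every i, so c is indeed a codeword.


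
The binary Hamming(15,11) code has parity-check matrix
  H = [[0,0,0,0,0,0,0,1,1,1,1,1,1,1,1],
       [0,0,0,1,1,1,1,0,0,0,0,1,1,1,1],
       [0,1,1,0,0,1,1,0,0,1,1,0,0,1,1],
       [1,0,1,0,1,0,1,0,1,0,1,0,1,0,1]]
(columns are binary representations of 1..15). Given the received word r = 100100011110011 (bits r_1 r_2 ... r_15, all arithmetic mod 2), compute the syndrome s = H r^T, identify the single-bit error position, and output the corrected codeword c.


s = (0, 1, 0, 0)^T, error position = 4, corrected codeword c = 100000011110011

Compute s = H r^T mod 2 one row at a time:
  s_1 = 1 + 1 + 1 + 1 + 0 + 0 + 1 + 1 = 6 ≡ 0 (mod 2).
  s_2 = 1 + 0 + 0 + 0 + 0 + 0 + 1 + 1 = 3 ≡ 1 (mod 2).
  s_3 = 0 + 0 + 0 + 0 + 1 + 1 + 1 + 1 = 4 ≡ 0 (mod 2).
  s_4 = 1 + 0 + 0 + 0 + 1 + 1 + 0 + 1 = 4 ≡ 0 (mod 2).
s = (0, 1, 0, 0)^T — this equals column 4 of H (binary 0100), so error is at position 4.
Correct: flip bit 4 of r = 100100011110011 to get c = 100000011110011.


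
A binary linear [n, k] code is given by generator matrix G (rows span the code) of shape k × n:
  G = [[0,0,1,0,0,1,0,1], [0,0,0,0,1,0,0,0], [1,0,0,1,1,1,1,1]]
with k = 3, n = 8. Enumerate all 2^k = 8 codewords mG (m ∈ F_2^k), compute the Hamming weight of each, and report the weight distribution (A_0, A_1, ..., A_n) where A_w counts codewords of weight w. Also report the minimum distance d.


Weight distribution: A_0 = 1, A_1 = 1, A_3 = 1, A_4 = 2, A_5 = 2, A_6 = 1. Minimum distance d = 1.

Enumerate all 2^3 = 8 messages m ∈ F_2^3.
For each, compute codeword c = mG in F_2^8, then tally its weight.
  m = 000 → c = 00000000, weight = 0.
  m = 100 → c = 00100101, weight = 3.
  m = 010 → c = 00001000, weight = 1.
  m = 110 → c = 00101101, weight = 4.
  m = 001 → c = 10011111, weight = 6.
  m = 101 → c = 10111010, weight = 5.
  m = 011 → c = 10010111, weight = 5.
  m = 111 → c = 10110010, weight = 4.
Tally weights:
  weight 0: 1 codewords.
  weight 1: 1 codewords.
  weight 3: 1 codewords.
  weight 4: 2 codewords.
  weight 5: 2 codewords.
  weight 6: 1 codewords.
Minimum distance d = smallest w > 0 with A_w > 0 = 1.
Sanity: Σ A_w = 8 = 2^3 = 8 ✓.


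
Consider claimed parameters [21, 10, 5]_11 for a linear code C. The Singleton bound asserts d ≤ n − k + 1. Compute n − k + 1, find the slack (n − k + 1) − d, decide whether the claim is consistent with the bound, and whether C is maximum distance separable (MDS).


Singleton RHS = n − k + 1 = 12, slack = 7, bound satisfied, not MDS.

Singleton bound: d ≤ n − k + 1.
Here n = 21, k = 10, so n − k + 1 = 12.
Given d = 5, check d ≤ 12: YES.
Slack = (n − k + 1) − d = 7.
The code is NOT MDS (slack = 7 > 0).
Description: the claimed parameters are [21, 10, 5]_11; such a code would be non-MDS.


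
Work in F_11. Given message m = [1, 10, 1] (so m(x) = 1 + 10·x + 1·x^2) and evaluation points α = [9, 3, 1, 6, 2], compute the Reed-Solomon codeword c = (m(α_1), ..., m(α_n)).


c = [7, 7, 1, 9, 3]

Message polynomial: m(x) = 1 + 10·x + 1·x^2 (mod 11).
For each evaluation point α_i, compute m(α_i) mod 11:
  α_1 = 9: Horner steps 1 → 8 → 7, so m(9) = 7.
  α_2 = 3: Horner steps 1 → 2 → 7, so m(3) = 7.
  α_3 = 1: Horner steps 1 → 0 → 1, so m(1) = 1.
  α_4 = 6: Horner steps 1 → 5 → 9, so m(6) = 9.
  α_5 = 2: Horner steps 1 → 1 → 3, so m(2) = 3.
Codeword c = [7, 7, 1, 9, 3] ∈ F_11^5.


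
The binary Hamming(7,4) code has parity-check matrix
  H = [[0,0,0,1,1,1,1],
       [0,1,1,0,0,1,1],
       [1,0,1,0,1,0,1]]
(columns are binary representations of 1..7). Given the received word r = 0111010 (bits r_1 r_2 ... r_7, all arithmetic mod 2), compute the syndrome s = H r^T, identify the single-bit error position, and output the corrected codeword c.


s = (0, 1, 1)^T, error position = 3, corrected codeword c = 0101010

Compute s = H r^T mod 2 one row at a time:
  s_1 = 1 + 0 + 1 + 0 = 2 ≡ 0 (mod 2).
  s_2 = 1 + 1 + 1 + 0 = 3 ≡ 1 (mod 2).
  s_3 = 0 + 1 + 0 + 0 = 1 ≡ 1 (mod 2).
s = (0, 1, 1)^T — this equals column 3 of H (binary 011), so error is at position 3.
Correct: flip bit 3 of r = 0111010 to get c = 0101010.


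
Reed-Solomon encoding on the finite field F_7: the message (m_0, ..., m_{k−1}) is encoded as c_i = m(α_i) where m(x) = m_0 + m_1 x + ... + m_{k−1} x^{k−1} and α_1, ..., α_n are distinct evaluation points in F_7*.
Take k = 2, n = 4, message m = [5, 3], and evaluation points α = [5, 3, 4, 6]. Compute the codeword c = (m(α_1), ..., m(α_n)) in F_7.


c = [6, 0, 3, 2]

Message polynomial: m(x) = 5 + 3·x (mod 7).
For each evaluation point α_i, compute m(α_i) mod 7:
  α_1 = 5: Horner steps 3 → 6, so m(5) = 6.
  α_2 = 3: Horner steps 3 → 0, so m(3) = 0.
  α_3 = 4: Horner steps 3 → 3, so m(4) = 3.
  α_4 = 6: Horner steps 3 → 2, so m(6) = 2.
Codeword c = [6, 0, 3, 2] ∈ F_7^4.
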